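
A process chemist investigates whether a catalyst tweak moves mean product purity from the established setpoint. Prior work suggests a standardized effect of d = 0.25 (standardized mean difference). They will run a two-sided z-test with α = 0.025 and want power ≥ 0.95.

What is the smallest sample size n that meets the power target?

Set Φ(δ − 2.241) = 0.95; then δ − 2.241 = Φ⁻¹(0.95) = 1.645, giving δ = 3.886.
(The Φ(−δ − z_{α/2}) term is vanishingly small for δ > 0 and is dropped in the standard sample-size formula.)
δ = d·√n ⇒ n = (δ/d)² = (3.886 / 0.25)² = 241.65.
Rounding up, n = 242.

n = 242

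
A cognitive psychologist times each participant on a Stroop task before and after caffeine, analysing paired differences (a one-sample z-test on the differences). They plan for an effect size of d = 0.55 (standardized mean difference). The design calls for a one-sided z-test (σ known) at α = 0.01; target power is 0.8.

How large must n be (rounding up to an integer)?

Set Φ(δ − 2.326) = 0.8; then δ − 2.326 = Φ⁻¹(0.8) = 0.842, giving δ = 3.168.
δ = d·√n ⇒ n = (δ/d)² = (3.168 / 0.55)² = 33.18.
Round up to the next whole unit.

n = 34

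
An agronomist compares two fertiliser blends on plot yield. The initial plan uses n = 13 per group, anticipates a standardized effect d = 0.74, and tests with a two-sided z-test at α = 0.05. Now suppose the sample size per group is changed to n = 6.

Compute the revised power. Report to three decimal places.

With n = 6 per group: δ = d·√(n/2) = 0.74 × √(6/2) = 1.2817. Critical value z_{0.025} = 1.960.
Revised power = Φ(δ − 1.960) + Φ(−δ − 1.960) = Φ(-0.678) + Φ(-3.242) = 0.2488 + 0.0006 = 0.2494.

Power ≈ 0.249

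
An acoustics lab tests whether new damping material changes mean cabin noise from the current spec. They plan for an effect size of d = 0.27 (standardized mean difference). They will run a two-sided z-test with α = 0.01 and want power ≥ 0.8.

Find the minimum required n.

n = 161

For power 0.8 need Φ(δ − z_{0.005}) = 0.8, so δ = z_{0.005} + z_{0.20} = 2.576 + 0.842 = 3.417.
(For δ > 0 the lower-tail rejection region contributes negligibly to power, so the one-term inversion is standard.)
δ = d·√n ⇒ n = (δ/d)² = (3.417 / 0.27)² = 160.21.
Round up to the next whole unit.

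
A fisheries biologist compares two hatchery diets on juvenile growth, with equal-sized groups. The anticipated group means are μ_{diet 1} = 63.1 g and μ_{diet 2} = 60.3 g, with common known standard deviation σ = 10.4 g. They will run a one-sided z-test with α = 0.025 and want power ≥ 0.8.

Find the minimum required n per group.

Standardized effect: d = |μ_{diet 1} − μ_{diet 2}| / σ = |63.1 − 60.3| / 10.4 = 0.2692
Set Φ(δ − 1.960) = 0.8; then δ − 1.960 = Φ⁻¹(0.8) = 0.842, giving δ = 2.802.
δ = d·√(n/2) ⇒ n = 2(δ/d)² = 2 × (2.802 / 0.2692)² = 216.57.
Round up to the next whole unit.

n = 217 per group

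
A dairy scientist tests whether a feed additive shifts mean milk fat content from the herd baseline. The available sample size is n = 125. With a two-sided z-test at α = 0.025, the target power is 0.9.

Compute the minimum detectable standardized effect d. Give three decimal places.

Required noncentrality: δ = z_{0.0125} + z_{0.10} = 2.241 + 1.282 = 3.523.
(The second rejection-region term Φ(−δ − z_{α/2}) is negligible and dropped.)
δ = d·√n ⇒ d = δ/√n = 3.523/√125 = 0.3151.

d ≈ 0.315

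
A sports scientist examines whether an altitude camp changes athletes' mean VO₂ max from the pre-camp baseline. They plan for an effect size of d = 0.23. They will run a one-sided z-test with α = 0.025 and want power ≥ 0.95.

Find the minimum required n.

For power 0.95 need Φ(δ − z_{0.025}) = 0.95, so δ = z_{0.025} + z_{0.05} = 1.960 + 1.645 = 3.605.
δ = d·√n ⇒ n = (δ/d)² = (3.605 / 0.23)² = 245.65.
Round up to the next whole unit.

n = 246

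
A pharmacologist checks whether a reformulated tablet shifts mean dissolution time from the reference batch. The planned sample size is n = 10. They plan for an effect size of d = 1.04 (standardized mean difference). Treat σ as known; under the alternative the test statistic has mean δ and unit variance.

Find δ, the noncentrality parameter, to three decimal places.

The noncentrality parameter scales effect size by the design's sample-size factor: δ = d·√n = 1.04 × √10 = 3.2888

δ ≈ 3.289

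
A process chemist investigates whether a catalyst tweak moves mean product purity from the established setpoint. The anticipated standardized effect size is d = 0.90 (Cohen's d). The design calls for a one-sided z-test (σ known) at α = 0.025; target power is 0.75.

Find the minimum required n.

n = 9

For power 0.75 need Φ(δ − z_{0.025}) = 0.75, so δ = z_{0.025} + z_{0.25} = 1.960 + 0.674 = 2.634.
δ = d·√n ⇒ n = (δ/d)² = (2.634 / 0.90)² = 8.57.
Rounding up, n = 9.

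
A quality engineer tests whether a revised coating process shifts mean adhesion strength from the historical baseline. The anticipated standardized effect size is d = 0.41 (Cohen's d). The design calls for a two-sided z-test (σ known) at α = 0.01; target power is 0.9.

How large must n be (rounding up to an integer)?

Set Φ(δ − 2.576) = 0.9; then δ − 2.576 = Φ⁻¹(0.9) = 1.282, giving δ = 3.857.
(For δ > 0 the lower-tail rejection region contributes negligibly to power, so the one-term inversion is standard.)
δ = d·√n ⇒ n = (δ/d)² = (3.857 / 0.41)² = 88.52.
Rounding up, n = 89.

n = 89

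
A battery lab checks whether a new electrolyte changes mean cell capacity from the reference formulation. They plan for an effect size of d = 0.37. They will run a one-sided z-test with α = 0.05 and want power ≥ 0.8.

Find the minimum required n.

Set Φ(δ − 1.645) = 0.8; then δ − 1.645 = Φ⁻¹(0.8) = 0.842, giving δ = 2.486.
δ = d·√n ⇒ n = (δ/d)² = (2.486 / 0.37)² = 45.16.
Round up to the next whole unit.

n = 46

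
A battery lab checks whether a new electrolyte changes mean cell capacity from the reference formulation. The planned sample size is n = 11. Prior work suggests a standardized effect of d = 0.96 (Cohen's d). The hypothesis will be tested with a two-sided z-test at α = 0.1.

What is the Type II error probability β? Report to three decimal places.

β ≈ 0.062

Noncentrality parameter: δ = d·√n = 0.96 × √11 = 3.1840
Critical value for a two-sided test at α = 0.1: z_{α/2} = 1.645.
Power = Φ(δ − 1.645) + Φ(−δ − 1.645) = Φ(1.539) + Φ(-4.829) = 0.9381 + 0.0000 = 0.9381.
Type II error: β = 1 − power = 1 − 0.9381 = 0.0619.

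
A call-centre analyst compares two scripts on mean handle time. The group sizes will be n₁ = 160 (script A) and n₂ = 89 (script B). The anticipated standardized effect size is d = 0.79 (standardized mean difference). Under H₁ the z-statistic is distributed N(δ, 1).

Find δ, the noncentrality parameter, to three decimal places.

δ = d / √(1/n₁ + 1/n₂) = 0.79 / √(1/160 + 1/89) = 5.9742

δ ≈ 5.974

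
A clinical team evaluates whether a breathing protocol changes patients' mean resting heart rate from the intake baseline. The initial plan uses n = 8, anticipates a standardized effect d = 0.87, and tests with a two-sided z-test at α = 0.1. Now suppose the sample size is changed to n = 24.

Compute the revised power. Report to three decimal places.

Power ≈ 0.996

With n = 24: δ = d·√n = 0.87 × √24 = 4.2621. Critical value z_{0.05} = 1.645.
Revised power = Φ(δ − 1.645) + Φ(−δ − 1.645) = Φ(2.617) + Φ(-5.907) = 0.9956 + 0.0000 = 0.9956.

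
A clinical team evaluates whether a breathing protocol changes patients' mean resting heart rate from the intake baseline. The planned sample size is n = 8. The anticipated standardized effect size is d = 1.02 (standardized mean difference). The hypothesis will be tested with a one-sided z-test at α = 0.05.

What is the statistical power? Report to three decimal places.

Noncentrality parameter: δ = d·√n = 1.02 × √8 = 2.8850
Critical value for a one-sided test at α = 0.05: z_α = 1.645.
Power = P(Z > 1.645 − δ) = Φ(1.240) = 0.8925.

Power ≈ 0.893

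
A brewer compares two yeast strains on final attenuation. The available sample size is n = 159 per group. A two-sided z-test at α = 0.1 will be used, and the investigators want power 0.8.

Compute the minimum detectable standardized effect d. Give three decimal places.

d ≈ 0.279

Required noncentrality: δ = z_{0.05} + z_{0.20} = 1.645 + 0.842 = 2.486.
(The second rejection-region term Φ(−δ − z_{α/2}) is negligible and dropped.)
δ = d·√(n/2) ⇒ d = δ/√(n/2) = 2.486/√(159/2) = 0.2789.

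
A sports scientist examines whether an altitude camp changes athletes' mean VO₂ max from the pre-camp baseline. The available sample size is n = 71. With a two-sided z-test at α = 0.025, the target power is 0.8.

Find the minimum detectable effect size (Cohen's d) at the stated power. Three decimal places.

d ≈ 0.366

Required noncentrality: δ = z_{0.0125} + z_{0.20} = 2.241 + 0.842 = 3.083.
(Lower-tail contribution to power is negligible for δ > 0.)
δ = d·√n ⇒ d = δ/√n = 3.083/√71 = 0.3659.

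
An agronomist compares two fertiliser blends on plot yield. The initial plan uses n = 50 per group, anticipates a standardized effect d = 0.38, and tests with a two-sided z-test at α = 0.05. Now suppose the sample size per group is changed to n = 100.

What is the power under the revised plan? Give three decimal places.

With n = 100 per group: δ = d·√(n/2) = 0.38 × √(100/2) = 2.6870. Critical value z_{0.025} = 1.960.
Revised power = Φ(δ − 1.960) + Φ(−δ − 1.960) = Φ(0.727) + Φ(-4.647) = 0.7664 + 0.0000 = 0.7664.

Power ≈ 0.766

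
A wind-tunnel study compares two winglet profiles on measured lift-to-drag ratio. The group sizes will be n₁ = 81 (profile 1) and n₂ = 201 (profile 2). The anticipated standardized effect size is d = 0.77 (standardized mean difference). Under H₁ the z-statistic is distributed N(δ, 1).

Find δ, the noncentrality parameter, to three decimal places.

δ = d / √(1/n₁ + 1/n₂) = 0.77 / √(1/81 + 1/201) = 5.8507

δ ≈ 5.851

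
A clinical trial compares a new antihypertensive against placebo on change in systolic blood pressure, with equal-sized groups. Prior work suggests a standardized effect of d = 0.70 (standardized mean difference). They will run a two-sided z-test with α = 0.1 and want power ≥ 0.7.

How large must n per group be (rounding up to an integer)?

n = 20 per group

For power 0.7 need Φ(δ − z_{0.05}) = 0.7, so δ = z_{0.05} + z_{0.30} = 1.645 + 0.524 = 2.169.
(The Φ(−δ − z_{α/2}) term is vanishingly small for δ > 0 and is dropped in the standard sample-size formula.)
δ = d·√(n/2) ⇒ n = 2(δ/d)² = 2 × (2.169 / 0.70)² = 19.21.
Round up to the next whole unit.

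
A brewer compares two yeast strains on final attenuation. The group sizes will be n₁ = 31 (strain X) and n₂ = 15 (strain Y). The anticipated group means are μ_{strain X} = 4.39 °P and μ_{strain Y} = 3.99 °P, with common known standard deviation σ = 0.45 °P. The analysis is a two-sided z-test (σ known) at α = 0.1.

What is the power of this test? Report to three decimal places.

Power ≈ 0.881

Standardized effect: d = |μ_{strain X} − μ_{strain Y}| / σ = |4.39 − 3.99| / 0.45 = 0.8889
Noncentrality parameter: δ = d / √(1/n₁ + 1/n₂) = 0.8889 / √(1/31 + 1/15) = 2.8261
Two-sided α = 0.1 → critical value z_{0.05} = 1.645.
Power = Φ(δ − 1.645) + Φ(−δ − 1.645) = Φ(1.181) + Φ(-4.471) = 0.8813 + 0.0000 = 0.8813.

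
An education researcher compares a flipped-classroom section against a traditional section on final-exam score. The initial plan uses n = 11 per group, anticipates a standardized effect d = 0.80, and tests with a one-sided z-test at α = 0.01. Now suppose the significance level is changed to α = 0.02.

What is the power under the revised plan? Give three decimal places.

δ = d·√(n/2) = 0.80 × √(11/2) = 1.8762 (unchanged). New critical value: z_{0.02} = 2.054.
Revised power = P(Z > 2.054 − δ) = Φ(-0.178) = 0.4295.

Power ≈ 0.430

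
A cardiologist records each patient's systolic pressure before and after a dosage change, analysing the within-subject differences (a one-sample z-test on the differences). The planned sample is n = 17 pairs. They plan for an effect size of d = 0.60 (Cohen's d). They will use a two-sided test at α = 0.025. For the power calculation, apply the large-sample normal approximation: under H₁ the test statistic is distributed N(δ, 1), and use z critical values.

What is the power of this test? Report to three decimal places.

Power ≈ 0.592

Noncentrality parameter: δ = d·√n = 0.60 × √17 = 2.4739
Two-sided α = 0.025 → critical value z_{0.0125} = 2.241.
Power = Φ(δ − 2.241) + Φ(−δ − 2.241) = Φ(0.232) + Φ(-4.715) = 0.5919 + 0.0000 = 0.5919.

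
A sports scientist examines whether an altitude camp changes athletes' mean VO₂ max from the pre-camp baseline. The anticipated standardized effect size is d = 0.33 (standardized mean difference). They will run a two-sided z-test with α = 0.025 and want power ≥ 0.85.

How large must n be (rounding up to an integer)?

Set Φ(δ − 2.241) = 0.85; then δ − 2.241 = Φ⁻¹(0.85) = 1.036, giving δ = 3.278.
(Ignoring the negligible lower-tail rejection probability gives the usual closed-form inversion.)
δ = d·√n ⇒ n = (δ/d)² = (3.278 / 0.33)² = 98.66.
Round up to the next whole unit.

n = 99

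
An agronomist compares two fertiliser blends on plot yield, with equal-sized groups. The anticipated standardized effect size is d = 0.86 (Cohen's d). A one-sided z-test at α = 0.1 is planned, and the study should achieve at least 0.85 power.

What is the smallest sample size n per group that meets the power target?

Set Φ(δ − 1.282) = 0.85; then δ − 1.282 = Φ⁻¹(0.85) = 1.036, giving δ = 2.318.
δ = d·√(n/2) ⇒ n = 2(δ/d)² = 2 × (2.318 / 0.86)² = 14.53.
Rounding up, n = 15 per group.

n = 15 per group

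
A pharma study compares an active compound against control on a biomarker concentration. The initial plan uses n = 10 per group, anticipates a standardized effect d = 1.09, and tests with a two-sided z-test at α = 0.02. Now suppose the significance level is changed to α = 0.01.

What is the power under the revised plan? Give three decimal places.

δ = d·√(n/2) = 1.09 × √(10/2) = 2.4373 (unchanged). New critical value: z_{0.005} = 2.576.
Revised power = Φ(δ − 2.576) + Φ(−δ − 2.576) = Φ(-0.139) + Φ(-5.013) = 0.4449 + 0.0000 = 0.4449.

Power ≈ 0.445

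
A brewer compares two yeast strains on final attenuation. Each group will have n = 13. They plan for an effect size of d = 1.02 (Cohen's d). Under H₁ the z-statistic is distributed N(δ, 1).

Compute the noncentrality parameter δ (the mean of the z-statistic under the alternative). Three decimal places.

δ = d·√(n/2) = 1.02 × √(13/2) = 2.6005

δ ≈ 2.600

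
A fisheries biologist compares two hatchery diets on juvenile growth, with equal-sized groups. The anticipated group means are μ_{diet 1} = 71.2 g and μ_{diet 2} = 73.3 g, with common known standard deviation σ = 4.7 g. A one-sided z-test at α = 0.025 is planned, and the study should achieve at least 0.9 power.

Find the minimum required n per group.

n = 106 per group

Standardized effect: d = |μ_{diet 1} − μ_{diet 2}| / σ = |71.2 − 73.3| / 4.7 = 0.4468
For power 0.9 need Φ(δ − z_{0.025}) = 0.9, so δ = z_{0.025} + z_{0.10} = 1.960 + 1.282 = 3.242.
δ = d·√(n/2) ⇒ n = 2(δ/d)² = 2 × (3.242 / 0.4468)² = 105.26.
Rounding up, n = 106 per group.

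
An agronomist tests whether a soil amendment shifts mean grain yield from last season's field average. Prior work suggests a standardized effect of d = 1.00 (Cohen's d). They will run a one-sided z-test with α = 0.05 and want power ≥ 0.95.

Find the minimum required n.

Set Φ(δ − 1.645) = 0.95; then δ − 1.645 = Φ⁻¹(0.95) = 1.645, giving δ = 3.290.
δ = d·√n ⇒ n = (δ/d)² = (3.290 / 1.00)² = 10.82.
Round up to the next whole unit.

n = 11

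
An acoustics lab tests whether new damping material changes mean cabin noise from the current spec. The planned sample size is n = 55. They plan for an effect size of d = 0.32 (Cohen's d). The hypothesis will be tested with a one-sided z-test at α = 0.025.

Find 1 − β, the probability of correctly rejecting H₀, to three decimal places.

Power ≈ 0.660

Noncentrality parameter: λ = d·√n = 0.32 × √55 = 2.3732
One-sided α = 0.025 → critical value z_{0.025} = 1.960.
Power = P(Z > 1.960 − λ) = Φ(0.413) = 0.6603.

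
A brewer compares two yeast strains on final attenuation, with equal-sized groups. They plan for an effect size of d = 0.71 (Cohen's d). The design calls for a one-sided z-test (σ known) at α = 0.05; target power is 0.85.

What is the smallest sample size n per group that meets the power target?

n = 29 per group

Set Φ(δ − 1.645) = 0.85; then δ − 1.645 = Φ⁻¹(0.85) = 1.036, giving δ = 2.681.
δ = d·√(n/2) ⇒ n = 2(δ/d)² = 2 × (2.681 / 0.71)² = 28.52.
Rounding up, n = 29 per group.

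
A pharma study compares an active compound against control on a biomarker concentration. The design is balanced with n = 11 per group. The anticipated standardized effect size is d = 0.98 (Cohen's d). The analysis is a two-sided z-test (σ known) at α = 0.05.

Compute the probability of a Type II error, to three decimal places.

β ≈ 0.368

Noncentrality parameter: δ = d·√(n/2) = 0.98 × √(11/2) = 2.2983
Two-sided α = 0.05 → critical value z_{0.025} = 1.960.
Power = Φ(δ − 1.960) + Φ(−δ − 1.960) = Φ(0.338) + Φ(-4.258) = 0.6324 + 0.0000 = 0.6325.
Type II error: β = 1 − power = 1 − 0.6325 = 0.3675.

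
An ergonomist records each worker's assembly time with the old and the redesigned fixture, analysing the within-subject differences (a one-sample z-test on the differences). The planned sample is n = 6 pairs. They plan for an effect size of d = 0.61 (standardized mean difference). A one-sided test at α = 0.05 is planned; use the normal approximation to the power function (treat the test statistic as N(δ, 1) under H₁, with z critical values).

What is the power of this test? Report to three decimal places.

Power ≈ 0.440

Noncentrality parameter: δ = d·√n = 0.61 × √6 = 1.4942
Critical value for a one-sided test at α = 0.05: z_α = 1.645.
Power = P(Z > 1.645 − δ) = Φ(-0.151) = 0.4401.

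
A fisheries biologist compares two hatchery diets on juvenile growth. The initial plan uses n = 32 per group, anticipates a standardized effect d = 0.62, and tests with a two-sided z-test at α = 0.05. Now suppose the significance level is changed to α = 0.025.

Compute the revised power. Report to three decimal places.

Power ≈ 0.594

δ = d·√(n/2) = 0.62 × √(32/2) = 2.4800 (unchanged). New critical value: z_{0.0125} = 2.241.
Revised power = Φ(δ − 2.241) + Φ(−δ − 2.241) = Φ(0.239) + Φ(-4.721) = 0.5943 + 0.0000 = 0.5943.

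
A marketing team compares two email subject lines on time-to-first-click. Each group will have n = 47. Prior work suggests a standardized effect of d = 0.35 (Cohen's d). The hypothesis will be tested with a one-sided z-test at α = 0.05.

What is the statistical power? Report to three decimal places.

Power ≈ 0.521

Noncentrality parameter: δ = d·√(n/2) = 0.35 × √(47/2) = 1.6967
One-sided α = 0.05 → critical value z_{0.05} = 1.645.
Power = P(Z > 1.645 − δ) = Φ(0.052) = 0.5207.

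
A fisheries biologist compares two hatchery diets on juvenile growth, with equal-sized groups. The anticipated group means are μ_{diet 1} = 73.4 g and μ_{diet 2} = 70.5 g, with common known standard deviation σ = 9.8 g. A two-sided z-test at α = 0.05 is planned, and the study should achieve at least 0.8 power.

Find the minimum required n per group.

Standardized effect: d = |μ_{diet 1} − μ_{diet 2}| / σ = |73.4 − 70.5| / 9.8 = 0.2959
Set Φ(δ − 1.960) = 0.8; then δ − 1.960 = Φ⁻¹(0.8) = 0.842, giving δ = 2.802.
(The Φ(−δ − z_{α/2}) term is vanishingly small for δ > 0 and is dropped in the standard sample-size formula.)
δ = d·√(n/2) ⇒ n = 2(δ/d)² = 2 × (2.802 / 0.2959)² = 179.26.
Rounding up, n = 180 per group.

n = 180 per group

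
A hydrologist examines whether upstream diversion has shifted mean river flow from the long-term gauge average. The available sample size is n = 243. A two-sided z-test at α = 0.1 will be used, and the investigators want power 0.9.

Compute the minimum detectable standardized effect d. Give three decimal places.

d ≈ 0.188

Required noncentrality: δ = z_{0.05} + z_{0.10} = 1.645 + 1.282 = 2.926.
(Lower-tail contribution to power is negligible for δ > 0.)
δ = d·√n ⇒ d = δ/√n = 2.926/√243 = 0.1877.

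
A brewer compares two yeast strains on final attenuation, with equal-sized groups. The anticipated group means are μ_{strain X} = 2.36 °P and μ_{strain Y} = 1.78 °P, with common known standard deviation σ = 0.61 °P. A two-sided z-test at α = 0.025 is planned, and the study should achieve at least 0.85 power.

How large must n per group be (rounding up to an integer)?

n = 24 per group

Standardized effect: d = |μ_{strain X} − μ_{strain Y}| / σ = |2.36 − 1.78| / 0.61 = 0.9508
For power 0.85 need Φ(δ − z_{0.0125}) = 0.85, so δ = z_{0.0125} + z_{0.15} = 2.241 + 1.036 = 3.278.
(The Φ(−δ − z_{α/2}) term is vanishingly small for δ > 0 and is dropped in the standard sample-size formula.)
δ = d·√(n/2) ⇒ n = 2(δ/d)² = 2 × (3.278 / 0.9508)² = 23.77.
Rounding up, n = 24 per group.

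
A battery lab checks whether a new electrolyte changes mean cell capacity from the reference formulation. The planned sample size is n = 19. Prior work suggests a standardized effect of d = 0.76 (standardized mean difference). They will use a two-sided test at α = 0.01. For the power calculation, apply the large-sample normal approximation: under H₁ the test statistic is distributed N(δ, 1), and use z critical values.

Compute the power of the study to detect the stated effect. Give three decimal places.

Noncentrality parameter: δ = d·√n = 0.76 × √19 = 3.3128
Critical value for a two-sided test at α = 0.01: z_{α/2} = 2.576.
Power = Φ(δ − 2.576) + Φ(−δ − 2.576) = Φ(0.737) + Φ(-5.889) = 0.7694 + 0.0000 = 0.7694.

Power ≈ 0.769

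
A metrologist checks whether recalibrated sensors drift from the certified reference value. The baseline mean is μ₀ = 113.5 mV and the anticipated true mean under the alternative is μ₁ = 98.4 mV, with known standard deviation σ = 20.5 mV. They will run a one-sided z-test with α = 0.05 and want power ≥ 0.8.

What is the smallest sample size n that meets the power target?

Standardized effect: d = |μ₁ − μ₀| / σ = |98.4 − 113.5| / 20.5 = 0.7366
For power 0.8 need Φ(δ − z_{0.05}) = 0.8, so δ = z_{0.05} + z_{0.20} = 1.645 + 0.842 = 2.486.
δ = d·√n ⇒ n = (δ/d)² = (2.486 / 0.7366)² = 11.40.
Round up to the next whole unit.

n = 12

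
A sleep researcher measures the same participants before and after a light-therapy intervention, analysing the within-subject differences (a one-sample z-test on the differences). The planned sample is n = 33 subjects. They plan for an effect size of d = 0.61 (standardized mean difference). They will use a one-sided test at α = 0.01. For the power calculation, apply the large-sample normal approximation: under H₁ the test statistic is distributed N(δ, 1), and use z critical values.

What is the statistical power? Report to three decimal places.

Noncentrality parameter: δ = d·√n = 0.61 × √33 = 3.5042
Critical value for a one-sided test at α = 0.01: z_α = 2.326.
Power = P(Z > 2.326 − δ) = Φ(1.178) = 0.8806.

Power ≈ 0.881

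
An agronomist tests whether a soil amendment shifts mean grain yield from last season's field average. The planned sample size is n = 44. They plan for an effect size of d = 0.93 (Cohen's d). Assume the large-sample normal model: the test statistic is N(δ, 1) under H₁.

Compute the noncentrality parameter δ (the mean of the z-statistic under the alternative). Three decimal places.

The noncentrality parameter scales effect size by the design's sample-size factor: δ = d·√n = 0.93 × √44 = 6.1689

δ ≈ 6.169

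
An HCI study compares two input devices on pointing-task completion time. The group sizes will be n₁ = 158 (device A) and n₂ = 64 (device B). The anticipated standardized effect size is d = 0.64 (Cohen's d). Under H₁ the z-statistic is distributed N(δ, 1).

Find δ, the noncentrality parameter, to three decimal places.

The noncentrality parameter scales effect size by the design's sample-size factor: δ = d / √(1/n₁ + 1/n₂) = 0.64 / √(1/158 + 1/64) = 4.3194

δ ≈ 4.319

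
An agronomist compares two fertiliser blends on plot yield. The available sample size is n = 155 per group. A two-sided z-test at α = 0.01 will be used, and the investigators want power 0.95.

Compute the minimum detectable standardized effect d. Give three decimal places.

Need Φ(δ − 2.576) = 0.95, so δ = 2.576 + 1.645 = 4.221.
(The second rejection-region term Φ(−δ − z_{α/2}) is negligible and dropped.)
δ = d·√(n/2) ⇒ d = δ/√(n/2) = 4.221/√(155/2) = 0.4794.

d ≈ 0.479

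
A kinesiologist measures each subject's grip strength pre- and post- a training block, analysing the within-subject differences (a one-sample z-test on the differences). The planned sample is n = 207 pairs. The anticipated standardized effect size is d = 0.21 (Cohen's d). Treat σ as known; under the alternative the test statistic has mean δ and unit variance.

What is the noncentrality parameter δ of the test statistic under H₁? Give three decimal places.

δ = d·√n = 0.21 × √207 = 3.0214

δ ≈ 3.021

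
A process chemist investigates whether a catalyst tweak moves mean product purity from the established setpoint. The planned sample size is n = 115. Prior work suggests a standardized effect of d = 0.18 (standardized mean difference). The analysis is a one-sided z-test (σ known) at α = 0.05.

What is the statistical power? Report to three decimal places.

Power ≈ 0.612

Noncentrality parameter: δ = d·√n = 0.18 × √115 = 1.9303
One-sided α = 0.05 → critical value z_{0.05} = 1.645.
Power = P(Z > 1.645 − δ) = Φ(0.285) = 0.6123.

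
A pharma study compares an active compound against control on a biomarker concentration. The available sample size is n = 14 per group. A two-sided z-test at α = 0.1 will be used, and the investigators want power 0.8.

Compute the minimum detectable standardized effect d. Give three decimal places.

Required noncentrality: δ = z_{0.05} + z_{0.20} = 1.645 + 0.842 = 2.486.
(Lower-tail contribution to power is negligible for δ > 0.)
δ = d·√(n/2) ⇒ d = δ/√(n/2) = 2.486/√(14/2) = 0.9398.

d ≈ 0.940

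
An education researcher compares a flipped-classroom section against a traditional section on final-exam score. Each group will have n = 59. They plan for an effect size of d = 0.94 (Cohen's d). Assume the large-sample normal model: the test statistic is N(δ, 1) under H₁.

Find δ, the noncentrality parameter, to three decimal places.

The noncentrality parameter scales effect size by the design's sample-size factor: δ = d·√(n/2) = 0.94 × √(59/2) = 5.1055

δ ≈ 5.106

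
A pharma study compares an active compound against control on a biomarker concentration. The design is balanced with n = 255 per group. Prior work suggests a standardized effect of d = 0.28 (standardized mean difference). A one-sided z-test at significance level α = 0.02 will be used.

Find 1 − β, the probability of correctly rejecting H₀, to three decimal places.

Power ≈ 0.866

Noncentrality parameter: δ = d·√(n/2) = 0.28 × √(255/2) = 3.1616
One-sided α = 0.02 → critical value z_{0.02} = 2.054.
Power = P(Z > 2.054 − δ) = Φ(1.108) = 0.8660.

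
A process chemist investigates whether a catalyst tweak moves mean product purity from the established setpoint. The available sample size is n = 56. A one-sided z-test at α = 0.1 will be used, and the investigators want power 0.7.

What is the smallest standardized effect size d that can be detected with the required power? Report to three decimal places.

d ≈ 0.241

Required noncentrality: δ = z_{0.1} + z_{0.30} = 1.282 + 0.524 = 1.806.
δ = d·√n ⇒ d = δ/√n = 1.806/√56 = 0.2413.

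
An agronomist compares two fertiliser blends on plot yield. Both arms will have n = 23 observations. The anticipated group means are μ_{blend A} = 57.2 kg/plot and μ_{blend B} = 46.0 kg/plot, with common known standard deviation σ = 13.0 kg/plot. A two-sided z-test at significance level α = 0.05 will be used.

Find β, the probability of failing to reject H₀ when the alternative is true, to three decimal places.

β ≈ 0.168

Standardized effect: d = |μ_{blend A} − μ_{blend B}| / σ = |57.2 − 46.0| / 13.0 = 0.8615
Noncentrality parameter: δ = d·√(n/2) = 0.8615 × √(23/2) = 2.9216
Two-sided α = 0.05 → critical value z_{0.025} = 1.960.
Power = Φ(δ − 1.960) + Φ(−δ − 1.960) = Φ(0.962) + Φ(-4.882) = 0.8319 + 0.0000 = 0.8319.
Type II error: β = 1 − power = 1 − 0.8319 = 0.1681.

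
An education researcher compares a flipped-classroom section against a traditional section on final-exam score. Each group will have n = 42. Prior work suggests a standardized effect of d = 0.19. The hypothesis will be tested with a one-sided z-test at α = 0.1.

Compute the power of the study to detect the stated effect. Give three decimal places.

Noncentrality parameter: δ = d·√(n/2) = 0.19 × √(42/2) = 0.8707
One-sided α = 0.1 → critical value z_{0.1} = 1.282.
Power = Φ(δ − 1.282) = Φ(-0.411) = 0.3406.

Power ≈ 0.341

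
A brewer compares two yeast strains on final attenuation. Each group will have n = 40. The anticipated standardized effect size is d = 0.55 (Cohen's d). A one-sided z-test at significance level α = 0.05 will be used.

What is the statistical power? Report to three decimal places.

Noncentrality parameter: δ = d·√(n/2) = 0.55 × √(40/2) = 2.4597
One-sided α = 0.05 → critical value z_{0.05} = 1.645.
Power = P(Z > 1.645 − δ) = Φ(0.815) = 0.7924.

Power ≈ 0.792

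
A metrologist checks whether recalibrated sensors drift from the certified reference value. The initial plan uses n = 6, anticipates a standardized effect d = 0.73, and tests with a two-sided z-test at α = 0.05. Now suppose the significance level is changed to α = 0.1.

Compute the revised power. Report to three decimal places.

Power ≈ 0.557

δ = d·√n = 0.73 × √6 = 1.7881 (unchanged). New critical value: z_{0.05} = 1.645.
Revised power = Φ(δ − 1.645) + Φ(−δ − 1.645) = Φ(0.143) + Φ(-3.433) = 0.5570 + 0.0003 = 0.5573.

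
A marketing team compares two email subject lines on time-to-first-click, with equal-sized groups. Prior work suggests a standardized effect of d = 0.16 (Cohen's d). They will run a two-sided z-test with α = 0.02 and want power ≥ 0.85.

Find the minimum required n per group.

Set Φ(δ − 2.326) = 0.85; then δ − 2.326 = Φ⁻¹(0.85) = 1.036, giving δ = 3.363.
(The Φ(−δ − z_{α/2}) term is vanishingly small for δ > 0 and is dropped in the standard sample-size formula.)
δ = d·√(n/2) ⇒ n = 2(δ/d)² = 2 × (3.363 / 0.16)² = 883.46.
Round up to the next whole unit.

n = 884 per group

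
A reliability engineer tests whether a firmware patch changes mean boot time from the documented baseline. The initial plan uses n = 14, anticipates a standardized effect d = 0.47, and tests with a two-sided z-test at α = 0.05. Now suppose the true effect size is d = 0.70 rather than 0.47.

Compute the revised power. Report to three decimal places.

With d = 0.70: δ = d·√n = 0.70 × √14 = 2.6192. Critical value z_{0.025} = 1.960.
Revised power = Φ(δ − 1.960) + Φ(−δ − 1.960) = Φ(0.659) + Φ(-4.579) = 0.7451 + 0.0000 = 0.7451.

Power ≈ 0.745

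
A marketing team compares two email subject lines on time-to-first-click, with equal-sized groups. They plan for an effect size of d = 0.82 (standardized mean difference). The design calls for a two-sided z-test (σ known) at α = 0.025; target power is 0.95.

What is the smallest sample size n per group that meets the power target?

For power 0.95 need Φ(δ − z_{0.0125}) = 0.95, so δ = z_{0.0125} + z_{0.05} = 2.241 + 1.645 = 3.886.
(Ignoring the negligible lower-tail rejection probability gives the usual closed-form inversion.)
δ = d·√(n/2) ⇒ n = 2(δ/d)² = 2 × (3.886 / 0.82)² = 44.92.
Round up to the next whole unit.

n = 45 per group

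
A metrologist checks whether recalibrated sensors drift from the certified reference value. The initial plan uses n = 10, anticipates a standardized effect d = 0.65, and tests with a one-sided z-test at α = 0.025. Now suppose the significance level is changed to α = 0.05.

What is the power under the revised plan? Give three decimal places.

δ = d·√n = 0.65 × √10 = 2.0555 (unchanged). New critical value: z_{0.05} = 1.645.
Revised power = Φ(δ − 1.645) = Φ(0.411) = 0.6593.

Power ≈ 0.659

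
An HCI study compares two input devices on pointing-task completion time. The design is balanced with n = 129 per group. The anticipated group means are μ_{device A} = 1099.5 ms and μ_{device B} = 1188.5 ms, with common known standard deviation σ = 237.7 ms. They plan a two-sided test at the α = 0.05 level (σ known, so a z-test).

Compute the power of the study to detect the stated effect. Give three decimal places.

Power ≈ 0.852

Standardized effect: d = |μ_{device A} − μ_{device B}| / σ = |1099.5 − 1188.5| / 237.7 = 0.3744
Noncentrality parameter: δ = d·√(n/2) = 0.3744 × √(129/2) = 3.0071
Critical value for a two-sided test at α = 0.05: z_{α/2} = 1.960.
Power = Φ(δ − 1.960) + Φ(−δ − 1.960) = Φ(1.047) + Φ(-4.967) = 0.8525 + 0.0000 = 0.8525.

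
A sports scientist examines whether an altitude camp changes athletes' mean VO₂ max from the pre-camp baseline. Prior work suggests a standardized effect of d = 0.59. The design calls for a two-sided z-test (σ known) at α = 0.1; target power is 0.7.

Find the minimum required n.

For power 0.7 need Φ(δ − z_{0.05}) = 0.7, so δ = z_{0.05} + z_{0.30} = 1.645 + 0.524 = 2.169.
(The Φ(−δ − z_{α/2}) term is vanishingly small for δ > 0 and is dropped in the standard sample-size formula.)
δ = d·√n ⇒ n = (δ/d)² = (2.169 / 0.59)² = 13.52.
Rounding up, n = 14.

n = 14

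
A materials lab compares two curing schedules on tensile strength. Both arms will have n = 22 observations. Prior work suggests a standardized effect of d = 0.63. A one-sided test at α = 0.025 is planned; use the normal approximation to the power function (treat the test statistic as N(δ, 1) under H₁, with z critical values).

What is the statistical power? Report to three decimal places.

Power ≈ 0.552

Noncentrality parameter: δ = d·√(n/2) = 0.63 × √(22/2) = 2.0895
One-sided α = 0.025 → critical value z_{0.025} = 1.960.
Power = Φ(δ − 1.960) = Φ(0.130) = 0.5515.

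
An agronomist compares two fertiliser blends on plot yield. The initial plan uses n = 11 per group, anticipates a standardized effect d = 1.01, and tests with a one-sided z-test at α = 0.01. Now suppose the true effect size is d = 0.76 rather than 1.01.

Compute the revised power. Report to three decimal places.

With d = 0.76: δ = d·√(n/2) = 0.76 × √(11/2) = 1.7824. Critical value z_{0.01} = 2.326.
Revised power = P(Z > 2.326 − δ) = Φ(-0.544) = 0.2932.

Power ≈ 0.293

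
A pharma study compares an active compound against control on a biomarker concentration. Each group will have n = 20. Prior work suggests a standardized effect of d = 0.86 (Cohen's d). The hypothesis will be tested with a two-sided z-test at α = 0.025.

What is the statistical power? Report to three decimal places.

Noncentrality parameter: δ = d·√(n/2) = 0.86 × √(20/2) = 2.7196
Two-sided α = 0.025 → critical value z_{0.0125} = 2.241.
Power = Φ(δ − 2.241) + Φ(−δ − 2.241) = Φ(0.478) + Φ(-4.961) = 0.6837 + 0.0000 = 0.6837.

Power ≈ 0.684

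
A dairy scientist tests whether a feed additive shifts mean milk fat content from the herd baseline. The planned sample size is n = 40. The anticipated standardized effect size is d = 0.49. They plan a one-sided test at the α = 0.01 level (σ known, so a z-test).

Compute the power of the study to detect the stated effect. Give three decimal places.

Power ≈ 0.780

Noncentrality parameter: δ = d·√n = 0.49 × √40 = 3.0990
One-sided α = 0.01 → critical value z_{0.01} = 2.326.
Power = Φ(δ − 2.326) = Φ(0.773) = 0.7801.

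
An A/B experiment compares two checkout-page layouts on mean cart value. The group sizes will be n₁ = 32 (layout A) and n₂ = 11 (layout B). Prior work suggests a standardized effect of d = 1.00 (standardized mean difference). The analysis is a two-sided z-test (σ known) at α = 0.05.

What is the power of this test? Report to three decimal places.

Power ≈ 0.816

Noncentrality parameter: δ = d / √(1/n₁ + 1/n₂) = 1.00 / √(1/32 + 1/11) = 2.8611
Critical value for a two-sided test at α = 0.05: z_{α/2} = 1.960.
Power = Φ(δ − 1.960) + Φ(−δ − 1.960) = Φ(0.901) + Φ(-4.821) = 0.8162 + 0.0000 = 0.8162.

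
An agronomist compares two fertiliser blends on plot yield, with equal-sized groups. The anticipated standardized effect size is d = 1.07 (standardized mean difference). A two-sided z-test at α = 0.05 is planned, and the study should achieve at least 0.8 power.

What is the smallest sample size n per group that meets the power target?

Set Φ(δ − 1.960) = 0.8; then δ − 1.960 = Φ⁻¹(0.8) = 0.842, giving δ = 2.802.
(For δ > 0 the lower-tail rejection region contributes negligibly to power, so the one-term inversion is standard.)
δ = d·√(n/2) ⇒ n = 2(δ/d)² = 2 × (2.802 / 1.07)² = 13.71.
Rounding up, n = 14 per group.

n = 14 per group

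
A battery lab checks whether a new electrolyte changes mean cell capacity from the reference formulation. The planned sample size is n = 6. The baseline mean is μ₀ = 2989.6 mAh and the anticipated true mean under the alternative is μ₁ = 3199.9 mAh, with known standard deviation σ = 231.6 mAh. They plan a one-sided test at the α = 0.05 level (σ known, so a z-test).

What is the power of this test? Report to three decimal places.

Power ≈ 0.719

Standardized effect: d = |μ₁ − μ₀| / σ = |3199.9 − 2989.6| / 231.6 = 0.9080
Noncentrality parameter: δ = d·√n = 0.9080 × √6 = 2.2242
One-sided α = 0.05 → critical value z_{0.05} = 1.645.
Power = P(Z > 1.645 − δ) = Φ(0.579) = 0.7188.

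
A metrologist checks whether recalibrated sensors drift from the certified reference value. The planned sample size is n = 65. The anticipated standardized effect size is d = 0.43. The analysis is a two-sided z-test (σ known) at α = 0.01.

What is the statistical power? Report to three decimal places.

Power ≈ 0.814

Noncentrality parameter: δ = d·√n = 0.43 × √65 = 3.4668
Critical value for a two-sided test at α = 0.01: z_{α/2} = 2.576.
Power = Φ(δ − 2.576) + Φ(−δ − 2.576) = Φ(0.891) + Φ(-6.043) = 0.8135 + 0.0000 = 0.8135.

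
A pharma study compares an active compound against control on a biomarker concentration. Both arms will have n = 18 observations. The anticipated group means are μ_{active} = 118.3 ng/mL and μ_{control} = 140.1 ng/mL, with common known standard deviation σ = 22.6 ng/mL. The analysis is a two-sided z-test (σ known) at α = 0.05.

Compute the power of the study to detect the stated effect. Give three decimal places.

Power ≈ 0.825

Standardized effect: d = |μ_{active} − μ_{control}| / σ = |118.3 − 140.1| / 22.6 = 0.9646
Noncentrality parameter: δ = d·√(n/2) = 0.9646 × √(18/2) = 2.8938
Critical value for a two-sided test at α = 0.05: z_{α/2} = 1.960.
Power = Φ(δ − 1.960) + Φ(−δ − 1.960) = Φ(0.934) + Φ(-4.854) = 0.8248 + 0.0000 = 0.8248.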